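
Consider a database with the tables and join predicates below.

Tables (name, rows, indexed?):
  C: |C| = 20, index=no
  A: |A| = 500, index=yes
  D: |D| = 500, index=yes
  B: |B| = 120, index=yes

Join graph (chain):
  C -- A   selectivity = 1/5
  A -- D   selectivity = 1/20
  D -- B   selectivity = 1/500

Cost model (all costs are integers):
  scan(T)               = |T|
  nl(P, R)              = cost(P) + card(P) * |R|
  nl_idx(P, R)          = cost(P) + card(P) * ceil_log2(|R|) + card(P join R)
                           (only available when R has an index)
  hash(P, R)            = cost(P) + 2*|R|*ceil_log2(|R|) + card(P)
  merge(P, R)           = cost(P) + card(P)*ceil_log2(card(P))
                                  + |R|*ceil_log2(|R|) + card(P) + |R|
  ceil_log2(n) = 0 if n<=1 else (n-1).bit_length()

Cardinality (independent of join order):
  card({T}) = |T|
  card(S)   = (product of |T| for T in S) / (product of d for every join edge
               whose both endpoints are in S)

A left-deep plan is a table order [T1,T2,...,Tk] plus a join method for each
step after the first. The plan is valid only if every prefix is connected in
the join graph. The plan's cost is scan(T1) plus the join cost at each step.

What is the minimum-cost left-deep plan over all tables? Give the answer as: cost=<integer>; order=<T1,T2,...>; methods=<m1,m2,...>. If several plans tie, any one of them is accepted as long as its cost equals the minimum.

cost=8600; order=B,D,A,C; methods=nl_idx,nl_idx,hash

Selinger DP (subsets sized 1..n):
  {C}: scan cost=20, card=20
  {A}: scan cost=500, card=500
  {D}: scan cost=500, card=500
  {B}: scan cost=120, card=120
  {AC}: card=2000; try (C,hash)→1200, (A,nl_idx)→2200, (A,merge)→5140, (C,merge)→5620, (A,hash)→9040, (A,nl)→10020 …(+1); best=1200 via (C,hash)
  {AD}: card=12500; try (D,hash)→10000, (A,hash)→10000, (D,merge)→10500, (A,merge)→10500, (D,nl_idx)→17500, (A,nl_idx)→17500 …(+2); best=10000 via (D,hash)
  {BD}: card=120; try (D,nl_idx)→1320, (B,hash)→2680, (B,nl_idx)→4120, (D,merge)→6080, (B,merge)→6460, (D,hash)→9240 …(+2); best=1320 via (D,nl_idx)
  {ACD}: card=50000; try (D,hash)→12200, (C,hash)→22700, (D,merge)→30200, (D,nl_idx)→69200, (C,merge)→197620, (C,nl)→260000 …(+1); best=12200 via (D,hash)
  {ABD}: card=3000; try (A,nl_idx)→5400, (A,merge)→7280, (A,hash)→10440, (B,hash)→24180, (A,nl)→61320, (B,nl_idx)→100500 …(+2); best=5400 via (A,nl_idx)
  {ABCD}: card=12000; try (C,hash)→8600, (C,merge)→44520, (B,hash)→63880, (C,nl)→65400, (B,nl_idx)→374200, (B,merge)→863160 …(+1); best=8600 via (C,hash)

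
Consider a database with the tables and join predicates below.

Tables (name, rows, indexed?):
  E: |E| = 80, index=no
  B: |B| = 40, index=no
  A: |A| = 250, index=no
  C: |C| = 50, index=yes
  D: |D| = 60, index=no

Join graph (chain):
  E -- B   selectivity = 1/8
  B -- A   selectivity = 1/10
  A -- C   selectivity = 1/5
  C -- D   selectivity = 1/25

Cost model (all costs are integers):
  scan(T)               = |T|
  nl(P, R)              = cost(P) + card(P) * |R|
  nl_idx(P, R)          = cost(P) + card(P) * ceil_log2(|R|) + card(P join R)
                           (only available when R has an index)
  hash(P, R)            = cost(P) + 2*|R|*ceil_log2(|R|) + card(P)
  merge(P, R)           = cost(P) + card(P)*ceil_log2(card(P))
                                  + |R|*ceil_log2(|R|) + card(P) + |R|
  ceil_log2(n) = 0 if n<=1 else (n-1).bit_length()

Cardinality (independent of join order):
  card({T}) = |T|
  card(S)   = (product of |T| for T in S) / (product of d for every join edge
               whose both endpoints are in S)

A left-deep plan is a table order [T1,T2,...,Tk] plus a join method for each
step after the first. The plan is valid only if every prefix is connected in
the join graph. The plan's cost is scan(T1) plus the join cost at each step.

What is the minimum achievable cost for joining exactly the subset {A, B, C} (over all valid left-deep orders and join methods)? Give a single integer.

2580

Selinger DP over subsets of {A,B,C}:
  {B}: scan cost=40, card=40
  {A}: scan cost=250, card=250
  {C}: scan cost=50, card=50
  {AB}: card=1000; try (B,hash)→980, (A,merge)→2570, (B,merge)→2780, (A,hash)→4080, (A,nl)→10040, (B,nl)→10250; best=980 via (B,hash)
  {AC}: card=2500; try (C,hash)→1100, (A,merge)→2650, (C,merge)→2850, (A,hash)→4100, (C,nl_idx)→4250, (A,nl)→12550 …(+1); best=1100 via (C,hash)
  {ABC}: card=10000; try (C,hash)→2580, (B,hash)→4080, (C,merge)→12330, (C,nl_idx)→16980, (B,merge)→33880, (C,nl)→50980 …(+1); best=2580 via (C,hash)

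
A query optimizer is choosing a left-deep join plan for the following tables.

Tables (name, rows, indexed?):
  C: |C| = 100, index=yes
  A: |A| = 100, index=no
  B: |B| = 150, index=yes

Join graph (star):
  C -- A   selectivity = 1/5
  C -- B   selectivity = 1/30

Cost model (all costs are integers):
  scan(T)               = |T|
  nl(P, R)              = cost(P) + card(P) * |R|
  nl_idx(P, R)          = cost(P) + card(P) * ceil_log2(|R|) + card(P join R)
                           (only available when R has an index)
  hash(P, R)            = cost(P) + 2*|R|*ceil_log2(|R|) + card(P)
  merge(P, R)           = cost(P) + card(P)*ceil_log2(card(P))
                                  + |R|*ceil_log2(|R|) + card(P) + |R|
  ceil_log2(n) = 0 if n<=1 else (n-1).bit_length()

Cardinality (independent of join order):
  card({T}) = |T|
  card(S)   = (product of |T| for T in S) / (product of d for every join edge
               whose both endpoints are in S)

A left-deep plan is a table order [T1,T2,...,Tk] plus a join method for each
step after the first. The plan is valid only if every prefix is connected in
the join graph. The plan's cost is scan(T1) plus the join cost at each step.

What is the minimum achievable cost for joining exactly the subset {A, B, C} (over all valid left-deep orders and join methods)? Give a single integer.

Selinger DP over subsets of {A,B,C}:
  {C}: scan cost=100, card=100
  {A}: scan cost=100, card=100
  {B}: scan cost=150, card=150
  {AC}: card=2000; try (C,hash)→1600, (A,hash)→1600, (C,merge)→1700, (A,merge)→1700, (C,nl_idx)→2800, (C,nl)→10100 …(+1); best=1600 via (C,hash)
  {BC}: card=500; try (B,nl_idx)→1400, (C,hash)→1700, (C,nl_idx)→1700, (B,merge)→2250, (C,merge)→2300, (B,hash)→2600 …(+2); best=1400 via (B,nl_idx)
  {ABC}: card=10000; try (A,hash)→3300, (B,hash)→6000, (A,merge)→7200, (B,merge)→26950, (B,nl_idx)→27600, (A,nl)→51400 …(+1); best=3300 via (A,hash)

3300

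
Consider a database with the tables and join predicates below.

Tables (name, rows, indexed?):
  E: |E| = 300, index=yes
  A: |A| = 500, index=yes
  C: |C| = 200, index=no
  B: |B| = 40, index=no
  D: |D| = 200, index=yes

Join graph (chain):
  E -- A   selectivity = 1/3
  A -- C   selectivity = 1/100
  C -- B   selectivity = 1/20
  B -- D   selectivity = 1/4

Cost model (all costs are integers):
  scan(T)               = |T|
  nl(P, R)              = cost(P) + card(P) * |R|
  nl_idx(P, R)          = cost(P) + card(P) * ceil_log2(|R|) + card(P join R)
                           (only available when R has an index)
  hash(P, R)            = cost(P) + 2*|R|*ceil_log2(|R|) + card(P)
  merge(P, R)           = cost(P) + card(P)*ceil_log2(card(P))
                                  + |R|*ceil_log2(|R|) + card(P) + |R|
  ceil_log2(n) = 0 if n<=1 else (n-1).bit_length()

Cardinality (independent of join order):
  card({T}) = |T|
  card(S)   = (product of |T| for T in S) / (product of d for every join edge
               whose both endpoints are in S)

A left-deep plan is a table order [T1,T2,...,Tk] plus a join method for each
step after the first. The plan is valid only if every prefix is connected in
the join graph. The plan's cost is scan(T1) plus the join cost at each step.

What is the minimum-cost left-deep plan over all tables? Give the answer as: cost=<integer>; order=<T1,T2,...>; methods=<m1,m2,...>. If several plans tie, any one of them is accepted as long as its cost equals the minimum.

cost=115080; order=C,A,B,D,E; methods=nl_idx,hash,hash,hash

Selinger DP (subsets sized 1..n):
  {E}: scan cost=300, card=300
  {A}: scan cost=500, card=500
  {C}: scan cost=200, card=200
  {B}: scan cost=40, card=40
  {D}: scan cost=200, card=200
  {AE}: card=50000; try (E,hash)→6400, (A,merge)→8300, (E,merge)→8500, (A,hash)→9600, (A,nl_idx)→53000, (E,nl_idx)→55000 …(+2); best=6400 via (E,hash)
  {AC}: card=1000; try (A,nl_idx)→3000, (C,hash)→4200, (A,merge)→7000, (C,merge)→7300, (A,hash)→9400, (A,nl)→100200 …(+1); best=3000 via (A,nl_idx)
  {BC}: card=400; try (B,hash)→880, (C,merge)→2120, (B,merge)→2280, (C,hash)→3280, (C,nl)→8040, (B,nl)→8200; best=880 via (B,hash)
  {BD}: card=2000; try (B,hash)→880, (D,merge)→2120, (B,merge)→2280, (D,nl_idx)→2360, (D,hash)→3280, (D,nl)→8040 …(+1); best=880 via (B,hash)
  {ACE}: card=100000; try (E,hash)→9400, (E,merge)→17000, (C,hash)→59600, (E,nl_idx)→112000, (E,nl)→303000, (C,merge)→858200 …(+1); best=9400 via (E,hash)
  {ABC}: card=2000; try (B,hash)→4480, (A,nl_idx)→6480, (A,merge)→9880, (A,hash)→10280, (B,merge)→14280, (B,nl)→43000 …(+1); best=4480 via (B,hash)
  {BCD}: card=20000; try (D,hash)→4480, (C,hash)→6080, (D,merge)→6680, (D,nl_idx)→24080, (C,merge)→26680, (D,nl)→80880 …(+1); best=4480 via (D,hash)
  {ABCE}: card=200000; try (E,hash)→11880, (E,merge)→31480, (B,hash)→109880, (E,nl_idx)→222480, (E,nl)→604480, (B,merge)→1809680 …(+1); best=11880 via (E,hash)
  {ABCD}: card=100000; try (D,hash)→9680, (D,merge)→30280, (A,hash)→33480, (D,nl_idx)→120480, (A,nl_idx)→284480, (A,merge)→329480 …(+2); best=9680 via (D,hash)
  {ABCDE}: card=10000000; try (E,hash)→115080, (D,hash)→215080, (E,merge)→1812680, (D,merge)→3813680, (E,nl_idx)→10909680, (D,nl_idx)→11611880 …(+2); best=115080 via (E,hash)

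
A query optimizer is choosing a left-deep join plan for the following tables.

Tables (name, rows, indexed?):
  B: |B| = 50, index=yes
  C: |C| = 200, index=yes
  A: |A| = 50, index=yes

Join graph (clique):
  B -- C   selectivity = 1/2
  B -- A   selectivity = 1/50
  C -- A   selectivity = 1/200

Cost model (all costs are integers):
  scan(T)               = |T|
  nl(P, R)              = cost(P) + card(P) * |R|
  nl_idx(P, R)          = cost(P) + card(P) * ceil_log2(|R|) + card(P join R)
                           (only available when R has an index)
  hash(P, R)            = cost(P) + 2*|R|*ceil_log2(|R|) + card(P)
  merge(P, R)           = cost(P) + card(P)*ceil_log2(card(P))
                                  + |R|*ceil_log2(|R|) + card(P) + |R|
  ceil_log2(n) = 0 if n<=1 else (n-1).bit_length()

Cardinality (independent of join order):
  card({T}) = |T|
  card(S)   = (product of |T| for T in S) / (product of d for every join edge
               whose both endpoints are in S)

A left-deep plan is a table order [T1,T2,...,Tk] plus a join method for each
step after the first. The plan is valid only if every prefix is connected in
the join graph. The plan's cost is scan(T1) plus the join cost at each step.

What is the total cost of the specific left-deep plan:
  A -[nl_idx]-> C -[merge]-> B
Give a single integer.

1200

step 1: scan A: cost=50, card=50
step 2: join C via nl_idx
    card(P join C) = 50*200/(200) = 50
    cost = 50 + 50*8 + 50 = 500
step 3: join B via merge
    card(P join B) = 50*50/(2*50) = 25
    cost = 500 + 50*6 + 50*6 + 50 + 50 = 1200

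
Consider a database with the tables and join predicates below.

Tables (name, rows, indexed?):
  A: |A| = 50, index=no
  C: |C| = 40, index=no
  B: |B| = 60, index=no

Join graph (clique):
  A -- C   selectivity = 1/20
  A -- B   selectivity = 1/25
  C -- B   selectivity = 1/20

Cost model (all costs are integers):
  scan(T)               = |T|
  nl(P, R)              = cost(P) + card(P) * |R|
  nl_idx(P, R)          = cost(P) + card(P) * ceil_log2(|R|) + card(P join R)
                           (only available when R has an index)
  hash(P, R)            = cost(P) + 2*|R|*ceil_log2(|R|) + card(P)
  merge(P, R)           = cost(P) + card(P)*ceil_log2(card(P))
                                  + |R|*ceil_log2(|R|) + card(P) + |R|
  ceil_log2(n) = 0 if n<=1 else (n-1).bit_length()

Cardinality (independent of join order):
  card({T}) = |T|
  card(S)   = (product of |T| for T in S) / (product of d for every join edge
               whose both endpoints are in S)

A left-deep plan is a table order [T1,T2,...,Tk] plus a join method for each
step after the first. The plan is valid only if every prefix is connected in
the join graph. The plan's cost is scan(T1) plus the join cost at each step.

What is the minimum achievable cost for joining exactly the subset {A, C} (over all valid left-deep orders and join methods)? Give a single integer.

Selinger DP over subsets of {A,C}:
  {A}: scan cost=50, card=50
  {C}: scan cost=40, card=40
  {AC}: card=100; try (C,hash)→580, (A,merge)→670, (C,merge)→680, (A,hash)→680, (A,nl)→2040, (C,nl)→2050; best=580 via (C,hash)

580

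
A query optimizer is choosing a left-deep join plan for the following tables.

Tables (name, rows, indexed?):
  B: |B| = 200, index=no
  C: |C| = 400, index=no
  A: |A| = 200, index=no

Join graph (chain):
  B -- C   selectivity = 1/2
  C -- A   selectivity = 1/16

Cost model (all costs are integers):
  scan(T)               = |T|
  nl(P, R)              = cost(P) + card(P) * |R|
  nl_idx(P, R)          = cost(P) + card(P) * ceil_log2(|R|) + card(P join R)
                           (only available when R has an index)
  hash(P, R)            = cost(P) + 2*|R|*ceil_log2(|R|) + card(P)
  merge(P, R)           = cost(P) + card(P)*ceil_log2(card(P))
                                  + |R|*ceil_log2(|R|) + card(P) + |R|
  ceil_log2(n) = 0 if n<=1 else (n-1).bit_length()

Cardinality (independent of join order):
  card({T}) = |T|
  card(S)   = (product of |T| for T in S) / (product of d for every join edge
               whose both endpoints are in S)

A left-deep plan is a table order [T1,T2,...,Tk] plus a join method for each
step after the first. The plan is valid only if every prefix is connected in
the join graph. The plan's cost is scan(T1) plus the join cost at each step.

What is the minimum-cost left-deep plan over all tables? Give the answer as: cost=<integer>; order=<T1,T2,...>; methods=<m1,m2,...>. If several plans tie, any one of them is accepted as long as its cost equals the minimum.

cost=12200; order=C,A,B; methods=hash,hash

Selinger DP (subsets sized 1..n):
  {B}: scan cost=200, card=200
  {C}: scan cost=400, card=400
  {A}: scan cost=200, card=200
  {BC}: card=40000; try (B,hash)→4000, (C,merge)→6000, (B,merge)→6200, (C,hash)→7600, (C,nl)→80200, (B,nl)→80400; best=4000 via (B,hash)
  {AC}: card=5000; try (A,hash)→4000, (C,merge)→6000, (A,merge)→6200, (C,hash)→7600, (C,nl)→80200, (A,nl)→80400; best=4000 via (A,hash)
  {ABC}: card=500000; try (B,hash)→12200, (A,hash)→47200, (B,merge)→75800, (A,merge)→685800, (B,nl)→1004000, (A,nl)→8004000; best=12200 via (B,hash)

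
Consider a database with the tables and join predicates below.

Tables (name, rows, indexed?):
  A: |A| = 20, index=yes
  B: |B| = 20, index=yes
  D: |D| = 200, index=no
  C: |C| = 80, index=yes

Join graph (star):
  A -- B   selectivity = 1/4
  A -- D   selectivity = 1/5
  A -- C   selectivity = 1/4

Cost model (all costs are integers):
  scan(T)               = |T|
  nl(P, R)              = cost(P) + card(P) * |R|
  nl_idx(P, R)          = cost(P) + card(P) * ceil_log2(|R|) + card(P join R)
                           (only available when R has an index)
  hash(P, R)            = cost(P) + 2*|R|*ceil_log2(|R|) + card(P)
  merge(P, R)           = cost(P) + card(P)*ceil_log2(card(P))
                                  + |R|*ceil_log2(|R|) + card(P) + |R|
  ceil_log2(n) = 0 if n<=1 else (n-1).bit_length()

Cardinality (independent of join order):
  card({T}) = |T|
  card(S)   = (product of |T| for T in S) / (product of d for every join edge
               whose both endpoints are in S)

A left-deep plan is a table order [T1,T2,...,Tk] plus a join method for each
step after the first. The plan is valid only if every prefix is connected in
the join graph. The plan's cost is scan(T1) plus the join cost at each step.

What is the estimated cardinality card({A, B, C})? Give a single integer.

2000

Tables in S: A(20), B(20), C(80)
Edges inside S: A-B(d=4), A-C(d=4)
numerator = 20 * 20 * 80 = 32000
denominator = 4 * 4 = 16
card(S) = 32000 / 16 = 2000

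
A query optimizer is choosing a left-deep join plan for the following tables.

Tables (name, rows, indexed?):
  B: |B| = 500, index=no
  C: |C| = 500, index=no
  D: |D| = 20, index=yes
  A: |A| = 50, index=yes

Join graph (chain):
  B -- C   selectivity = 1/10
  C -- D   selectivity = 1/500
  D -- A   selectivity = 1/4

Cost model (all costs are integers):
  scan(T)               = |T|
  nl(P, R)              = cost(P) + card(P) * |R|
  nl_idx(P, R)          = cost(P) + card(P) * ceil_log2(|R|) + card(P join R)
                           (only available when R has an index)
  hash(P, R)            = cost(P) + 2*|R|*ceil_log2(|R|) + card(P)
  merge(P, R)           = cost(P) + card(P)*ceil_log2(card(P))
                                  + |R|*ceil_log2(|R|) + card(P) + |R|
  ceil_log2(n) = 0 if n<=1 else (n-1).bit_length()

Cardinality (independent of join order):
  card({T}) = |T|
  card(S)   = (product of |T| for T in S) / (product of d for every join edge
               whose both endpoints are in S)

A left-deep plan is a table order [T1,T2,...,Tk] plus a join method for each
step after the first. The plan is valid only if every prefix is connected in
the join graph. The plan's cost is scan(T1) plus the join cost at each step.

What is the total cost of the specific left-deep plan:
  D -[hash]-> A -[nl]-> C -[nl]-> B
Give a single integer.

step 1: scan D: cost=20, card=20
step 2: join A via hash
    card(P join A) = 20*50/(4) = 250
    cost = 20 + 2*50*6 + 20 = 640
step 3: join C via nl
    card(P join C) = 250*500/(500) = 250
    cost = 640 + 250*500 = 125640
step 4: join B via nl
    card(P join B) = 250*500/(10) = 12500
    cost = 125640 + 250*500 = 250640

250640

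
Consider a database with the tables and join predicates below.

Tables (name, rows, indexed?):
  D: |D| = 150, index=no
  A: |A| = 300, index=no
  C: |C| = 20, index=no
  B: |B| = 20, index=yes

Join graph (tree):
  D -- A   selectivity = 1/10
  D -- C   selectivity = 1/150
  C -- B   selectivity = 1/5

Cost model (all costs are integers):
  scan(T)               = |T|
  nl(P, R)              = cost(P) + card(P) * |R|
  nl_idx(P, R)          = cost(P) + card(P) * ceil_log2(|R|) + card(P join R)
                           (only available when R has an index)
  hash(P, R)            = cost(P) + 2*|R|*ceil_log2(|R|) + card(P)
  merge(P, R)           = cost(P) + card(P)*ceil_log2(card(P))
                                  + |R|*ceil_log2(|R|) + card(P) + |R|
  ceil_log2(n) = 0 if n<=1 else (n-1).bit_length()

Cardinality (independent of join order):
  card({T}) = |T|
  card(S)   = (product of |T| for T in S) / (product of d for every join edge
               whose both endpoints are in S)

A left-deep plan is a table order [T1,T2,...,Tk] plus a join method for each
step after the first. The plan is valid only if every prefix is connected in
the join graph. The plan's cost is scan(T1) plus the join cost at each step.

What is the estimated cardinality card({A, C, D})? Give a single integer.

Tables in S: A(300), C(20), D(150)
Edges inside S: D-A(d=10), D-C(d=150)
numerator = 300 * 20 * 150 = 900000
denominator = 10 * 150 = 1500
card(S) = 900000 / 1500 = 600

600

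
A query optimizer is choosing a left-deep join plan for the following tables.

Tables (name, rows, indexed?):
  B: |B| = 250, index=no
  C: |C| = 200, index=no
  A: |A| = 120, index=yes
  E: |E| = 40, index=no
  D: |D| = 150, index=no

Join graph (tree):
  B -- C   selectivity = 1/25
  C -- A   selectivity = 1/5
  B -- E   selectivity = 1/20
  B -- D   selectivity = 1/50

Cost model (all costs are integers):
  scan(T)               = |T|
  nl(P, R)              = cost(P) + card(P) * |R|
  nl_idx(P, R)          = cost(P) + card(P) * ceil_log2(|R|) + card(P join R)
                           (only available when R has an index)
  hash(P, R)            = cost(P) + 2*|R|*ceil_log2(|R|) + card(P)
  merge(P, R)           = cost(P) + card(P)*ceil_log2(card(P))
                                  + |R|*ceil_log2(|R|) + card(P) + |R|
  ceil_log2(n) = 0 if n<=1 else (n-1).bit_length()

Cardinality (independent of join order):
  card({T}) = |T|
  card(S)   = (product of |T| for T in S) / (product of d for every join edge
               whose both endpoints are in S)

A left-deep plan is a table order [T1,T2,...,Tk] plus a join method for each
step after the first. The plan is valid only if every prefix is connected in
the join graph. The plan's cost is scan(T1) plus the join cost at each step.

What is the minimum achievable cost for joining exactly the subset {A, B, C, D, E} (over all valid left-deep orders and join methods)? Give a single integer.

22260

Selinger DP over subsets of {A,B,C,D,E}:
  {B}: scan cost=250, card=250
  {C}: scan cost=200, card=200
  {A}: scan cost=120, card=120
  {E}: scan cost=40, card=40
  {D}: scan cost=150, card=150
  {BC}: card=2000; try (C,hash)→3700, (B,merge)→4250, (C,merge)→4300, (B,hash)→4400, (B,nl)→50200, (C,nl)→50250; best=3700 via (C,hash)
  {BE}: card=500; try (E,hash)→980, (B,merge)→2570, (E,merge)→2780, (B,hash)→4080, (B,nl)→10040, (E,nl)→10250; best=980 via (E,hash)
  {BD}: card=750; try (D,hash)→2900, (B,merge)→3750, (D,merge)→3850, (B,hash)→4300, (B,nl)→37650, (D,nl)→37750; best=2900 via (D,hash)
  {AC}: card=4800; try (A,hash)→2080, (C,merge)→2880, (A,merge)→2960, (C,hash)→3440, (A,nl_idx)→6400, (C,nl)→24120 …(+1); best=2080 via (A,hash)
  {ABC}: card=48000; try (A,hash)→7380, (B,hash)→10880, (A,merge)→28660, (A,nl_idx)→65700, (B,merge)→71530, (A,nl)→243700 …(+1); best=7380 via (A,hash)
  {BCE}: card=4000; try (C,hash)→4680, (E,hash)→6180, (C,merge)→7780, (E,merge)→27980, (E,nl)→83700, (C,nl)→100980; best=4680 via (C,hash)
  {BCD}: card=6000; try (C,hash)→6850, (D,hash)→8100, (C,merge)→12950, (D,merge)→29050, (C,nl)→152900, (D,nl)→303700; best=6850 via (C,hash)
  {BDE}: card=1500; try (D,hash)→3880, (E,hash)→4130, (D,merge)→7330, (E,merge)→11430, (E,nl)→32900, (D,nl)→75980; best=3880 via (D,hash)
  {ABCE}: card=96000; try (A,hash)→10360, (E,hash)→55860, (A,merge)→57640, (A,nl_idx)→128680, (A,nl)→484680, (E,merge)→823660 …(+1); best=10360 via (A,hash)
  {ABCD}: card=144000; try (A,hash)→14530, (D,hash)→57780, (A,merge)→91810, (A,nl_idx)→192850, (A,nl)→726850, (D,merge)→824730 …(+1); best=14530 via (A,hash)
  {BCDE}: card=12000; try (C,hash)→8580, (D,hash)→11080, (E,hash)→13330, (C,merge)→23680, (D,merge)→58030, (E,merge)→91130 …(+3); best=8580 via (C,hash)
  {ABCDE}: card=288000; try (A,hash)→22260, (D,hash)→108760, (E,hash)→159010, (A,merge)→189540, (A,nl_idx)→380580, (A,nl)→1448580 …(+4); best=22260 via (A,hash)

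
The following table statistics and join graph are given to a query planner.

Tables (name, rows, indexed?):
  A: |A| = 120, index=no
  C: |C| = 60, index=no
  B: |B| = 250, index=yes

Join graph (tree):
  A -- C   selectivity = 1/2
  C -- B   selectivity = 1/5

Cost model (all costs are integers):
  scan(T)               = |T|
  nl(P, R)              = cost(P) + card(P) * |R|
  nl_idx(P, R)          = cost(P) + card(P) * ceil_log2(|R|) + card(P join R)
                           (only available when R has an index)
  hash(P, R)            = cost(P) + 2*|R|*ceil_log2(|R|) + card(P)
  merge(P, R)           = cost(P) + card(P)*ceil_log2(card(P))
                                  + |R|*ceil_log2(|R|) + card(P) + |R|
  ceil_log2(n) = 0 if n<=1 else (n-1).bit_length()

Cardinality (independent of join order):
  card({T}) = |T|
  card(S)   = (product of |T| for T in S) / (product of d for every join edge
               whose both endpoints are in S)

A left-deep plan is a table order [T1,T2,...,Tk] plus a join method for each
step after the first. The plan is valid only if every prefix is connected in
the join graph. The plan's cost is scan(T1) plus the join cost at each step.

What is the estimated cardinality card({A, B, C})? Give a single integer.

Tables in S: A(120), B(250), C(60)
Edges inside S: A-C(d=2), C-B(d=5)
numerator = 120 * 250 * 60 = 1800000
denominator = 2 * 5 = 10
card(S) = 1800000 / 10 = 180000

180000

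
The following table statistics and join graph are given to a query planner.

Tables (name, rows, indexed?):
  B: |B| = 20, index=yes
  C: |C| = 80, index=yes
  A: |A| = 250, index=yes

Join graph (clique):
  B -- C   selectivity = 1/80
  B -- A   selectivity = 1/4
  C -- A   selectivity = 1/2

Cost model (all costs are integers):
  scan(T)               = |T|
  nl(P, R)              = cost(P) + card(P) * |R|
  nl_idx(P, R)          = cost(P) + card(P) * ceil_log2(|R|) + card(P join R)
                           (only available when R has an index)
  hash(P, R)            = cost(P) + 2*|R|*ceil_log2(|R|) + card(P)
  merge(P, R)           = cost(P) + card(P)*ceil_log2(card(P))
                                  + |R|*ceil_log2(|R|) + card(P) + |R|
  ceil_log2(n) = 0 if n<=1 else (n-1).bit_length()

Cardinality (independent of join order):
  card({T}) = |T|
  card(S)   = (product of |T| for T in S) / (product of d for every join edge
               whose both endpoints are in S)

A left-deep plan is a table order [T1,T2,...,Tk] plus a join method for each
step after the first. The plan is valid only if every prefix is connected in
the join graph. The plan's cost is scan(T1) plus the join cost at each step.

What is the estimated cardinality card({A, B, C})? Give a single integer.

Tables in S: A(250), B(20), C(80)
Edges inside S: B-C(d=80), B-A(d=4), C-A(d=2)
numerator = 250 * 20 * 80 = 400000
denominator = 80 * 4 * 2 = 640
card(S) = 400000 / 640 = 625

625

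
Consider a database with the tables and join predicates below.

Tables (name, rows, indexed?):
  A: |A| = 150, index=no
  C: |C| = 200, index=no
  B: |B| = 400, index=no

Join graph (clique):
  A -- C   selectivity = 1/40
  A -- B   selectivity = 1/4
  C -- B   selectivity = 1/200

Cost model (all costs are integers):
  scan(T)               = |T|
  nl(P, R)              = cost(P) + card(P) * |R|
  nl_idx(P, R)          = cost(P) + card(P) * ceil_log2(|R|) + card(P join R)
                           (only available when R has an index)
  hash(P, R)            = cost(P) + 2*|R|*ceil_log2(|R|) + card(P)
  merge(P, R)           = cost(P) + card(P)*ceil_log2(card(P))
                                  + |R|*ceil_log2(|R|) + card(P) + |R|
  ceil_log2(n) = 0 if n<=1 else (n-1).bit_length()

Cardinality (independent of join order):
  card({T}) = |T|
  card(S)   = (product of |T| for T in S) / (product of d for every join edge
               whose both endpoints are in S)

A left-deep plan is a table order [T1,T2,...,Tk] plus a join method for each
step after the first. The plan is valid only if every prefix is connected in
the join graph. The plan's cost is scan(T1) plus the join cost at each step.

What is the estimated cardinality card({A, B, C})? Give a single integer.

375

Tables in S: A(150), B(400), C(200)
Edges inside S: A-C(d=40), A-B(d=4), C-B(d=200)
numerator = 150 * 400 * 200 = 12000000
denominator = 40 * 4 * 200 = 32000
card(S) = 12000000 / 32000 = 375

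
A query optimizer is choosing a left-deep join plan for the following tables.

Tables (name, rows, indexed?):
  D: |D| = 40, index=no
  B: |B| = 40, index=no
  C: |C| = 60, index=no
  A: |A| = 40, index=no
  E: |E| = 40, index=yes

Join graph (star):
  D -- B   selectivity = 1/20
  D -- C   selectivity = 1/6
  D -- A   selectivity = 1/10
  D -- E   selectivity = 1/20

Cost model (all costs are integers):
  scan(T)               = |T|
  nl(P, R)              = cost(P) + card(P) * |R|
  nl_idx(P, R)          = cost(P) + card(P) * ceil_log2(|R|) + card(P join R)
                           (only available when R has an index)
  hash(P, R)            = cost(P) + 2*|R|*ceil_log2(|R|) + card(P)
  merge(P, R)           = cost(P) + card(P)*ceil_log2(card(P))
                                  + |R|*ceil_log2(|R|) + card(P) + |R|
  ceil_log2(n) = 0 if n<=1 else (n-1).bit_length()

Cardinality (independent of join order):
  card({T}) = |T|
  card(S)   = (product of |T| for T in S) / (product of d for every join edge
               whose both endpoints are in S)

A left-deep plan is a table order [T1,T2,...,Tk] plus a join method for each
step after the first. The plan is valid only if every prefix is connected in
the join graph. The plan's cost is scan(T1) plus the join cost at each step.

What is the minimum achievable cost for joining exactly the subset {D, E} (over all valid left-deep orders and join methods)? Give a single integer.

360

Selinger DP over subsets of {D,E}:
  {D}: scan cost=40, card=40
  {E}: scan cost=40, card=40
  {DE}: card=80; try (E,nl_idx)→360, (E,hash)→560, (D,hash)→560, (E,merge)→600, (D,merge)→600, (E,nl)→1640 …(+1); best=360 via (E,nl_idx)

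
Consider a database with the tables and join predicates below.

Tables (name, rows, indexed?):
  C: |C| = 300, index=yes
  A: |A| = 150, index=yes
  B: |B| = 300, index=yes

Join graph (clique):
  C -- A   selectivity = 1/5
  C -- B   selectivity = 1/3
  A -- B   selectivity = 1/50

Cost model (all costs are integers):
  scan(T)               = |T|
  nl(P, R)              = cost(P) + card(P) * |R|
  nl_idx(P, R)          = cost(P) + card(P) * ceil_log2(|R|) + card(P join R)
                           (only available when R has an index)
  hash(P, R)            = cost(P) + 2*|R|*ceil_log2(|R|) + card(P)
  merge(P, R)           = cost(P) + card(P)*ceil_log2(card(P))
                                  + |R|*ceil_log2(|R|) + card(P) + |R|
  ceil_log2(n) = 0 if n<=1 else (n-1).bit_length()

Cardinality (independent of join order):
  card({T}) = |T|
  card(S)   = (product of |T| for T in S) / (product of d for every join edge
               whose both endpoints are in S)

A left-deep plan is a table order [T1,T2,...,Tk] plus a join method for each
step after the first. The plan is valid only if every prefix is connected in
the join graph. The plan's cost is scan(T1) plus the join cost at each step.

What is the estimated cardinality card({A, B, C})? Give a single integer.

18000

Tables in S: A(150), B(300), C(300)
Edges inside S: C-A(d=5), C-B(d=3), A-B(d=50)
numerator = 150 * 300 * 300 = 13500000
denominator = 5 * 3 * 50 = 750
card(S) = 13500000 / 750 = 18000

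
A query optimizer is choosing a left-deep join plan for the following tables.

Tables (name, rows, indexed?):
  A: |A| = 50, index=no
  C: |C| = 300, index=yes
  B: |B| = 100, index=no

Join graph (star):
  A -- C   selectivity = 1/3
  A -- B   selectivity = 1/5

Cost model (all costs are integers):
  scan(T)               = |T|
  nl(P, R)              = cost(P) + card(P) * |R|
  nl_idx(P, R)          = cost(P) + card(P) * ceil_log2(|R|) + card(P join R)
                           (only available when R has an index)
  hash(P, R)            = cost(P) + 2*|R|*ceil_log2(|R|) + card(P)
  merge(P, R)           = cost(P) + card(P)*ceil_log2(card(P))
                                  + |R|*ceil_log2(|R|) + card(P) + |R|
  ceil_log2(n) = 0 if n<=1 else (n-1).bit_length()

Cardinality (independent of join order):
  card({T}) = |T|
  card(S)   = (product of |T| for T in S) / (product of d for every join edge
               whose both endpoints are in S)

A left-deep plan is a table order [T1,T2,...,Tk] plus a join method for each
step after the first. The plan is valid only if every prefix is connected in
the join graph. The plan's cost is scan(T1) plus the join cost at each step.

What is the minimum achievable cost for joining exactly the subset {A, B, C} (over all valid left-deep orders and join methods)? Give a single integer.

Selinger DP over subsets of {A,B,C}:
  {A}: scan cost=50, card=50
  {C}: scan cost=300, card=300
  {B}: scan cost=100, card=100
  {AC}: card=5000; try (A,hash)→1200, (C,merge)→3400, (A,merge)→3650, (C,hash)→5500, (C,nl_idx)→5500, (C,nl)→15050 …(+1); best=1200 via (A,hash)
  {AB}: card=1000; try (A,hash)→800, (B,merge)→1200, (A,merge)→1250, (B,hash)→1500, (B,nl)→5050, (A,nl)→5100; best=800 via (A,hash)
  {ABC}: card=100000; try (C,hash)→7200, (B,hash)→7600, (C,merge)→14800, (B,merge)→72000, (C,nl_idx)→109800, (C,nl)→300800 …(+1); best=7200 via (C,hash)

7200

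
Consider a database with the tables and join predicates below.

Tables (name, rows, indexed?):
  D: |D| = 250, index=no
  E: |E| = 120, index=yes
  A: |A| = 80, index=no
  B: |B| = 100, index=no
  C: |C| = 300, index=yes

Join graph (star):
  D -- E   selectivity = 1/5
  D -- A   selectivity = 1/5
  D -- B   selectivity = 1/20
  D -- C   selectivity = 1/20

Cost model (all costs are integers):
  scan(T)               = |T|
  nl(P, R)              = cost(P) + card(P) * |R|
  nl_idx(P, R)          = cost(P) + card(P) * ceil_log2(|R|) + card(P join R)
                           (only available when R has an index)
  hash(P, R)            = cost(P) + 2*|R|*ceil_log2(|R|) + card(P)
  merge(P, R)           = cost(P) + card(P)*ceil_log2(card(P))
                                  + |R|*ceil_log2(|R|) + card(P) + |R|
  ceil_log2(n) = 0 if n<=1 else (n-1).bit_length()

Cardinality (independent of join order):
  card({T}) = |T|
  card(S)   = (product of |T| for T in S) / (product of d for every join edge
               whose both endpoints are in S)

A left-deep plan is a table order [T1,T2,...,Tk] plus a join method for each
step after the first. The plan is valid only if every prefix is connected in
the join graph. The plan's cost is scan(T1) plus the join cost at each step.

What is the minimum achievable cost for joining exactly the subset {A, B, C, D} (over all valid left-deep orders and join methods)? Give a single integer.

Selinger DP over subsets of {A,B,C,D}:
  {D}: scan cost=250, card=250
  {A}: scan cost=80, card=80
  {B}: scan cost=100, card=100
  {C}: scan cost=300, card=300
  {AD}: card=4000; try (A,hash)→1620, (D,merge)→2970, (A,merge)→3140, (D,hash)→4160, (D,nl)→20080, (A,nl)→20250; best=1620 via (A,hash)
  {BD}: card=1250; try (B,hash)→1900, (D,merge)→3150, (B,merge)→3300, (D,hash)→4200, (D,nl)→25100, (B,nl)→25250; best=1900 via (B,hash)
  {CD}: card=3750; try (D,hash)→4600, (C,merge)→5500, (D,merge)→5550, (C,hash)→5900, (C,nl_idx)→6250, (C,nl)→75250 …(+1); best=4600 via (D,hash)
  {ABD}: card=20000; try (A,hash)→4270, (B,hash)→7020, (A,merge)→17540, (B,merge)→54420, (A,nl)→101900, (B,nl)→401620; best=4270 via (A,hash)
  {ACD}: card=60000; try (A,hash)→9470, (C,hash)→11020, (A,merge)→53990, (C,merge)→56620, (C,nl_idx)→97620, (A,nl)→304600 …(+1); best=9470 via (A,hash)
  {BCD}: card=18750; try (C,hash)→8550, (B,hash)→9750, (C,merge)→19900, (C,nl_idx)→31900, (B,merge)→54150, (C,nl)→376900 …(+1); best=8550 via (C,hash)
  {ABCD}: card=300000; try (A,hash)→28420, (C,hash)→29670, (B,hash)→70870, (A,merge)→309190, (C,merge)→327270, (C,nl_idx)→484270 …(+4); best=28420 via (A,hash)

28420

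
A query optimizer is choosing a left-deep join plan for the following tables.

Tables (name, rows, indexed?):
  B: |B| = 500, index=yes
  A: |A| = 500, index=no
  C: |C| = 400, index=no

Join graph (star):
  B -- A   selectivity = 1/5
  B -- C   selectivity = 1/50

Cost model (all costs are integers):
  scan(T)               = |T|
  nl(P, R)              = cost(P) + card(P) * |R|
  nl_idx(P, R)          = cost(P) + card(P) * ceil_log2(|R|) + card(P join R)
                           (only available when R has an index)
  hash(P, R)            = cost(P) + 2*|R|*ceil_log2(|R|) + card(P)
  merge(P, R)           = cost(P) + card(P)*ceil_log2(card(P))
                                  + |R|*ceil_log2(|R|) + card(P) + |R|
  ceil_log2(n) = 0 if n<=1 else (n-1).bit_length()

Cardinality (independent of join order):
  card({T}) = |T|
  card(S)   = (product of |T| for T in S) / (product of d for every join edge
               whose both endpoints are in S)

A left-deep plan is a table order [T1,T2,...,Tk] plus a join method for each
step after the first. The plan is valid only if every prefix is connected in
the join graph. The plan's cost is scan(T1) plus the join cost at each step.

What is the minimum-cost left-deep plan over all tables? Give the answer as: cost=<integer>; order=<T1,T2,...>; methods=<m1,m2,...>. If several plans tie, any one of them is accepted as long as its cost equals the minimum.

Selinger DP (subsets sized 1..n):
  {B}: scan cost=500, card=500
  {A}: scan cost=500, card=500
  {C}: scan cost=400, card=400
  {AB}: card=50000; try (B,hash)→10000, (A,hash)→10000, (B,merge)→10500, (A,merge)→10500, (B,nl_idx)→55000, (B,nl)→250500 …(+1); best=10000 via (B,hash)
  {BC}: card=4000; try (B,nl_idx)→8000, (C,hash)→8200, (B,merge)→9400, (C,merge)→9500, (B,hash)→9800, (B,nl)→200400 …(+1); best=8000 via (B,nl_idx)
  {ABC}: card=400000; try (A,hash)→21000, (A,merge)→65000, (C,hash)→67200, (C,merge)→864000, (A,nl)→2008000, (C,nl)→20010000; best=21000 via (A,hash)

cost=21000; order=C,B,A; methods=nl_idx,hash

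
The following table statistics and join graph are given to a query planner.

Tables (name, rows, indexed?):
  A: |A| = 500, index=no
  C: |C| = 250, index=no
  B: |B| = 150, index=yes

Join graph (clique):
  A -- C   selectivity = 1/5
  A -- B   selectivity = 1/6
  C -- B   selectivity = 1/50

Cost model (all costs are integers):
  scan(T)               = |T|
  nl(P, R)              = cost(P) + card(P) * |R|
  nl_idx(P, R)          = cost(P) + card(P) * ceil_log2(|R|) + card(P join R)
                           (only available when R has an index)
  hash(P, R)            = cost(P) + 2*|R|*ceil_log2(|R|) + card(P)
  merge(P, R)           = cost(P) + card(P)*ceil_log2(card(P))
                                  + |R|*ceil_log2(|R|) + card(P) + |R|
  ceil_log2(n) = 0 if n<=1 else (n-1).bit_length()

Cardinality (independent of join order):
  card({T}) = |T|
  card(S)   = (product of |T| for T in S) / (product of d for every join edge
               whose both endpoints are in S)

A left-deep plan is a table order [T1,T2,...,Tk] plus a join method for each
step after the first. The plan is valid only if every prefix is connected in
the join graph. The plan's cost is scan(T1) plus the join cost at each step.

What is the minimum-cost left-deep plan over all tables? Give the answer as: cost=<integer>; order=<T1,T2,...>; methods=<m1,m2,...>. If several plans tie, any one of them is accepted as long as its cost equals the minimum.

Selinger DP (subsets sized 1..n):
  {A}: scan cost=500, card=500
  {C}: scan cost=250, card=250
  {B}: scan cost=150, card=150
  {AC}: card=25000; try (C,hash)→5000, (A,merge)→7500, (C,merge)→7750, (A,hash)→9500, (A,nl)→125250, (C,nl)→125500; best=5000 via (C,hash)
  {AB}: card=12500; try (B,hash)→3400, (A,merge)→6500, (B,merge)→6850, (A,hash)→9300, (B,nl_idx)→17000, (A,nl)→75150 …(+1); best=3400 via (B,hash)
  {BC}: card=750; try (B,hash)→2900, (B,nl_idx)→3000, (C,merge)→3750, (B,merge)→3850, (C,hash)→4300, (C,nl)→37650 …(+1); best=2900 via (B,hash)
  {ABC}: card=12500; try (A,hash)→12650, (A,merge)→16150, (C,hash)→19900, (B,hash)→32400, (C,merge)→193150, (B,nl_idx)→217500 …(+4); best=12650 via (A,hash)

cost=12650; order=C,B,A; methods=hash,hash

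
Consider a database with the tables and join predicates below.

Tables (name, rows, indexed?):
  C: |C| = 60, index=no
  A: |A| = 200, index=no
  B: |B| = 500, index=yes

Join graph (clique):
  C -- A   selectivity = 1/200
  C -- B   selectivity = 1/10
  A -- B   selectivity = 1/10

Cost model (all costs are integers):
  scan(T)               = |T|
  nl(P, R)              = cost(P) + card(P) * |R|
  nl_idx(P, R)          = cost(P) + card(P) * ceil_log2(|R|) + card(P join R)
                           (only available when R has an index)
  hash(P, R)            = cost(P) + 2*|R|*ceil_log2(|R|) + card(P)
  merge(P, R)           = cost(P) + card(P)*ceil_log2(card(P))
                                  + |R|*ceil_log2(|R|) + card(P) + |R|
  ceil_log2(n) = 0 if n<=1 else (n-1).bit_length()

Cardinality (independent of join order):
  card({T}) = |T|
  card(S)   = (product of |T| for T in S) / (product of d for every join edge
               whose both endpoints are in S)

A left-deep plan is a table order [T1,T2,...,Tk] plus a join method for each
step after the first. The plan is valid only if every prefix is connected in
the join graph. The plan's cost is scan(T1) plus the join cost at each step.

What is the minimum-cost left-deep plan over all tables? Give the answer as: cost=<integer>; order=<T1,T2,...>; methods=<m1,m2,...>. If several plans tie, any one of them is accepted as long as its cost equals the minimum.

cost=1960; order=A,C,B; methods=hash,nl_idx

Selinger DP (subsets sized 1..n):
  {C}: scan cost=60, card=60
  {A}: scan cost=200, card=200
  {B}: scan cost=500, card=500
  {AC}: card=60; try (C,hash)→1120, (A,merge)→2280, (C,merge)→2420, (A,hash)→3320, (A,nl)→12060, (C,nl)→12200; best=1120 via (C,hash)
  {BC}: card=3000; try (C,hash)→1720, (B,nl_idx)→3600, (B,merge)→5480, (C,merge)→5920, (B,hash)→9120, (B,nl)→30060 …(+1); best=1720 via (C,hash)
  {AB}: card=10000; try (A,hash)→4200, (B,merge)→7000, (A,merge)→7300, (B,hash)→9400, (B,nl_idx)→12000, (B,nl)→100200 …(+1); best=4200 via (A,hash)
  {ABC}: card=300; try (B,nl_idx)→1960, (B,merge)→6540, (A,hash)→7920, (B,hash)→10180, (C,hash)→14920, (B,nl)→31120 …(+4); best=1960 via (B,nl_idx)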